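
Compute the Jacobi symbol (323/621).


Compute (323/621) via quadratic reciprocity:
  reciprocity: (323/621) -> +(621/323)
  reduce: (298/323)
  pull out 2: (2/323) = -1  (since 323 mod 8 = 3)
  reciprocity: (149/323) -> +(323/149)
  reduce: (25/149)
  reciprocity: (25/149) -> +(149/25)
  reduce: (24/25)
  pull out 2: (2/25) = +1  (since 25 mod 8 = 1)
  pull out 2: (2/25) = +1  (since 25 mod 8 = 1)
  pull out 2: (2/25) = +1  (since 25 mod 8 = 1)
  reciprocity: (3/25) -> +(25/3)
  reduce: (1/3)
  (1/3) = 1
Product of signs = -1

-1


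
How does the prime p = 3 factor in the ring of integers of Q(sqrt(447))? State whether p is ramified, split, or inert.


K = Q(sqrt(447)). Since d mod 4 = 3, disc(K) = 1788.
Check p | disc: 1788 mod 3 = 0.
p divides disc, so p ramifies: (p) = P^2 with e=2, f=1, g=1.
Therefore p is ramified.

ramified


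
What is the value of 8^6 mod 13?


p = 13 is prime and the exponent is (p-1)/2 = 6, so by Euler's criterion 8^6 = (8/13) = +1 or -1 mod 13.
Compute by square-and-multiply:
  6 = 4 + 2 (binary 110)
  Repeated squaring mod 13: 8^1 = 8, 8^2 = 12, 8^4 = 1
  8^6 = 8^4 * 8^2 = 1 * 12 mod 13
    1 * 12 = 12 = 12 mod 13
  8^6 = 12 mod 13
Result 12 = p - 1 = -1 mod 13: 8 is a quadratic non-residue mod 13. As a residue in [0, p-1] the value is 12.
8^6 mod 13 = 12

12


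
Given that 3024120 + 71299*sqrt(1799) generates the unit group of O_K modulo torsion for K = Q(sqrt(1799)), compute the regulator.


epsilon = 3024120 + 71299*sqrt(1799)
= 6.0482e+06
R = ln(6.0482e+06)
= 15.6153

15.6153


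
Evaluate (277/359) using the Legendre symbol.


p = 359 is prime, so compute (277/359) with the reciprocity algorithm (Jacobi-symbol steps: pull out 2s via (2/n), flip via reciprocity, reduce):
  reciprocity: (277/359) -> +(359/277)
  reduce: (82/277)
  pull out 2: (2/277) = -1  (since 277 mod 8 = 5)
  reciprocity: (41/277) -> +(277/41)
  reduce: (31/41)
  reciprocity: (31/41) -> +(41/31)
  reduce: (10/31)
  pull out 2: (2/31) = +1  (since 31 mod 8 = 7)
  reciprocity: (5/31) -> +(31/5)
  reduce: (1/5)
  (1/5) = 1
Product of signs = -1
(277/359) = -1

-1


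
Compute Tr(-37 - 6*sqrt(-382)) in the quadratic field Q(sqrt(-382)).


Tr(a + b*sqrt(d)) = (a + b*sqrt(d)) + (a - b*sqrt(d)) = 2a
= 2 * (-37)
= -74

-74


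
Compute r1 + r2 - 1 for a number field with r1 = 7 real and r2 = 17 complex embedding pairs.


By Dirichlet's unit theorem:
rank = r1 + r2 - 1
= 7 + 17 - 1
= 23

23


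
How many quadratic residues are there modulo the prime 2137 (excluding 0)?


For prime p, the number of non-zero quadratic residues is (p-1)/2.
= (2137-1)/2
= 1068

1068


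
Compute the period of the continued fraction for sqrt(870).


Run the CF algorithm for sqrt(870).
a_0 = floor(sqrt(870)) = 29; set m_0=0, q_0=1.
Recurrence: m' = q*a - m,  q' = (d - m'^2)/q,  a' = floor((a_0 + m')/q').
  step 1: m=29, q=29, a=2
  step 2: m=29, q=1, a=58
a_2 = 2*a_0 = 58, so the period closes here.
sqrt(870) = [29; 2, 58]
Period length = 2

2


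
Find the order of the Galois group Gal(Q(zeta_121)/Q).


|Gal(Q(zeta_121)/Q)| = phi(121)
= 110

110


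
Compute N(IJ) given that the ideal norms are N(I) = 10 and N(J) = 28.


N(IJ) = N(I) * N(J)
= 10 * 28
= 280

280


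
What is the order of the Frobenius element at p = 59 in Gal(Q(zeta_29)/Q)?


The Frobenius at p in Gal(Q(zeta_n)/Q) = (Z/nZ)* is the class of p, so its order is ord_29(59), the smallest k >= 1 with 59^k = 1 mod 29.
n = 29 = 29, phi(29) = 28; the order divides phi(n).
Divisors of 28: 1, 2, 4, 7, 14, 28
Repeated squaring mod 29: 59^1 = 1, 59^2 = 1, 59^4 = 1, 59^8 = 1, 59^16 = 1
Test divisors in increasing order:
  k=1: 59^1 = 1 mod 29  <- first divisor giving 1
Order = 1

1


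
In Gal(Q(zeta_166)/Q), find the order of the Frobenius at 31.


The Frobenius at p in Gal(Q(zeta_n)/Q) = (Z/nZ)* is the class of p, so its order is ord_166(31), the smallest k >= 1 with 31^k = 1 mod 166.
n = 166 = 2 * 83, phi(166) = 82; the order divides phi(n).
Divisors of 82: 1, 2, 41, 82
Repeated squaring mod 166: 31^1 = 31, 31^2 = 131, 31^4 = 63, 31^8 = 151, 31^16 = 59, 31^32 = 161, 31^64 = 25
Test divisors in increasing order:
  k=1: 31^1 = 31 mod 166
  k=2: 31^2 = 131 mod 166
  k=41: 31^41 = 161 * 151 * 31 = 1 mod 166  <- first divisor giving 1
Order = 41

41


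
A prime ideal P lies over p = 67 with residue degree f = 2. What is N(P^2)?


N(P^a) = p^(a*f)
= 67^(2*2)
= 67^4
= 20151121

20151121


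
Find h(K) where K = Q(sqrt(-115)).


K = Q(sqrt(-115)). d mod 4 = 1, so D = disc(K) = d = -115
h(K) equals the number of primitive reduced positive-definite forms (a, b, c) = a*x^2 + b*x*y + c*y^2 with b^2 - 4ac = D,
where reduced means |b| <= a <= c, with b >= 0 whenever |b| = a or a = c, and primitive means gcd(a, b, c) = 1.
Reduced forces 3a^2 <= |D| = 115, so 1 <= a <= 6; b must have the parity of D, and c = (b^2 - D)/(4a) must be an integer >= a.
Enumerate a = 1..6, b in [-a, a]:
  a=1: (1, 1, 29)  [1]
  a=2..4: none
  a=5: (5, 5, 7)  [1]
  a=6: none
Total reduced forms: 1 + 1 = 2
h = 2

2


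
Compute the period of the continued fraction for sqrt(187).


Run the CF algorithm for sqrt(187).
a_0 = floor(sqrt(187)) = 13; set m_0=0, q_0=1.
Recurrence: m' = q*a - m,  q' = (d - m'^2)/q,  a' = floor((a_0 + m')/q').
  step 1: m=13, q=18, a=1
  step 2: m=5, q=9, a=2
  step 3: m=13, q=2, a=13
  step 4: m=13, q=9, a=2
  step 5: m=5, q=18, a=1
  step 6: m=13, q=1, a=26
a_6 = 2*a_0 = 26, so the period closes here.
sqrt(187) = [13; 1, 2, 13, 2, 1, 26]
Period length = 6

6


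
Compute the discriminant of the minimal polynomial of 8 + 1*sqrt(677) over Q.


The element 8 + 1*sqrt(677) has minimal polynomial:
x^2 - 16*x - 613
Discriminant = (-16)^2 - 4*(-613)
= 256 + 2452
= 2708

2708


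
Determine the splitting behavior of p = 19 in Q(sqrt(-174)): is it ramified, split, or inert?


K = Q(sqrt(-174)). Since d mod 4 = 2, disc(K) = -696.
Check p | disc: -696 mod 19 = 7.
p does not divide disc. Compute Legendre symbol (d/p):
16^((19-1)/2) mod 19 = 1
(d/p) = 1, so p splits: (p) = P*P' with e=1, f=1, g=2.
Therefore p is split.

split


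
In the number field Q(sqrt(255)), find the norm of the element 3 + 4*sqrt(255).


N(a + b*sqrt(d)) = a^2 - d*b^2
= (3)^2 - (255)*(4)^2
= 9 - 4080
= -4071

-4071


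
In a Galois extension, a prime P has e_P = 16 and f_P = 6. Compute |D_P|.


|D_P| = e * f
= 16 * 6
= 96

96


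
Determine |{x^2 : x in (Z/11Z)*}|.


For prime p, the number of non-zero quadratic residues is (p-1)/2.
= (11-1)/2
= 5

5


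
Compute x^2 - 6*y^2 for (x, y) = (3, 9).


x^2 - d*y^2
= 3^2 - 6*9^2
= 9 - 486
= -477

-477


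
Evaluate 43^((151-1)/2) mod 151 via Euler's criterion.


p = 151 is prime and the exponent is (p-1)/2 = 75, so by Euler's criterion 43^75 = (43/151) = +1 or -1 mod 151.
Compute by square-and-multiply:
  75 = 64 + 8 + 2 + 1 (binary 1001011)
  Repeated squaring mod 151: 43^1 = 43, 43^2 = 37, 43^4 = 10, 43^8 = 100, 43^16 = 34, 43^32 = 99, 43^64 = 137
  43^75 = 43^64 * 43^8 * 43^2 * 43^1 = 137 * 100 * 37 * 43 mod 151
    137 * 100 = 13700 = 110 mod 151
    110 * 37 = 4070 = 144 mod 151
    144 * 43 = 6192 = 1 mod 151
  43^75 = 1 mod 151
Result 1: 43 is a quadratic residue mod 151.
43^75 mod 151 = 1

1


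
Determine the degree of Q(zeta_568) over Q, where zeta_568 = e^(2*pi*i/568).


The degree equals Euler's totient phi(568).
568 = 2^3 * 71
phi(568) = 280

280


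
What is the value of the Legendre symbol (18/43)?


p = 43 is prime, so compute (18/43) with the reciprocity algorithm (Jacobi-symbol steps: pull out 2s via (2/n), flip via reciprocity, reduce):
  pull out 2: (2/43) = -1  (since 43 mod 8 = 3)
  reciprocity: (9/43) -> +(43/9)
  reduce: (7/9)
  reciprocity: (7/9) -> +(9/7)
  reduce: (2/7)
  pull out 2: (2/7) = +1  (since 7 mod 8 = 7)
  (1/7) = 1
Product of signs = -1
(18/43) = -1

-1


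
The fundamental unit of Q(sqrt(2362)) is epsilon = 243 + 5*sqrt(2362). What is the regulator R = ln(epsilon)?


epsilon = 243 + 5*sqrt(2362)
= 486.0021
R = ln(486.0021)
= 6.1862

6.1862


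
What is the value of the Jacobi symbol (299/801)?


Compute (299/801) via quadratic reciprocity:
  reciprocity: (299/801) -> +(801/299)
  reduce: (203/299)
  reciprocity: (203/299) -> -(299/203)
  reduce: (96/203)
  pull out 2: (2/203) = -1  (since 203 mod 8 = 3)
  pull out 2: (2/203) = -1  (since 203 mod 8 = 3)
  pull out 2: (2/203) = -1  (since 203 mod 8 = 3)
  pull out 2: (2/203) = -1  (since 203 mod 8 = 3)
  pull out 2: (2/203) = -1  (since 203 mod 8 = 3)
  reciprocity: (3/203) -> -(203/3)
  reduce: (2/3)
  pull out 2: (2/3) = -1  (since 3 mod 8 = 3)
  (1/3) = 1
Product of signs = 1

1


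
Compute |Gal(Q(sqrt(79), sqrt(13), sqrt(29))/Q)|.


The 3 square roots of distinct primes are multiplicatively independent over Q,
so [K:Q] = 2^3 and Gal(K/Q) is isomorphic to (Z/2Z)^3.
|Gal| = 2^3 = 8

8


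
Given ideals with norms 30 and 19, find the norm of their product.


N(IJ) = N(I) * N(J)
= 30 * 19
= 570

570


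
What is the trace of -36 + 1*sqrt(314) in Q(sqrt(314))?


Tr(a + b*sqrt(d)) = (a + b*sqrt(d)) + (a - b*sqrt(d)) = 2a
= 2 * (-36)
= -72

-72


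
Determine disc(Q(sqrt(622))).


For K = Q(sqrt(d)) with d squarefree: disc(K) = d if d = 1 mod 4, and disc(K) = 4d if d = 2 or 3 mod 4.
Here d = 622, and d mod 4 = 2.
d = 2 mod 4, not 1 (O_K = Z[sqrt(d)]), so disc(K) = 4d = 4 * (622) = 2488

2488


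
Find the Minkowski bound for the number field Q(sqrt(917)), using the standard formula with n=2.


d = 917, d mod 4 = 1, so disc(K) = d = 917; |disc(K)| = 917
Real quadratic field, so n = 2, s = r2 = 0, r1 = 2
M = (n!/n^n) * (4/pi)^s * sqrt(|disc(K)|) = (2!/2^2) * (4/pi)^0 * sqrt(917)
= 0.5 * 1.000000 * 30.282008
= 15.1410

15.1410


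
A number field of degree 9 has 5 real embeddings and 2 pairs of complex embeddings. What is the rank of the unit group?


By Dirichlet's unit theorem:
rank = r1 + r2 - 1
= 5 + 2 - 1
= 6

6


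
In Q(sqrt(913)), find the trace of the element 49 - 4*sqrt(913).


Tr(a + b*sqrt(d)) = (a + b*sqrt(d)) + (a - b*sqrt(d)) = 2a
= 2 * (49)
= 98

98


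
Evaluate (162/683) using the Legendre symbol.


p = 683 is prime, so compute (162/683) with the reciprocity algorithm (Jacobi-symbol steps: pull out 2s via (2/n), flip via reciprocity, reduce):
  pull out 2: (2/683) = -1  (since 683 mod 8 = 3)
  reciprocity: (81/683) -> +(683/81)
  reduce: (35/81)
  reciprocity: (35/81) -> +(81/35)
  reduce: (11/35)
  reciprocity: (11/35) -> -(35/11)
  reduce: (2/11)
  pull out 2: (2/11) = -1  (since 11 mod 8 = 3)
  (1/11) = 1
Product of signs = -1
(162/683) = -1

-1


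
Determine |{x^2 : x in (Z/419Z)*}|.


For prime p, the number of non-zero quadratic residues is (p-1)/2.
= (419-1)/2
= 209

209


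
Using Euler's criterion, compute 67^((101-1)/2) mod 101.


p = 101 is prime and the exponent is (p-1)/2 = 50, so by Euler's criterion 67^50 = (67/101) = +1 or -1 mod 101.
Compute by square-and-multiply:
  50 = 32 + 16 + 2 (binary 110010)
  Repeated squaring mod 101: 67^1 = 67, 67^2 = 45, 67^4 = 5, 67^8 = 25, 67^16 = 19, 67^32 = 58
  67^50 = 67^32 * 67^16 * 67^2 = 58 * 19 * 45 mod 101
    58 * 19 = 1102 = 92 mod 101
    92 * 45 = 4140 = 100 mod 101
  67^50 = 100 mod 101
Result 100 = p - 1 = -1 mod 101: 67 is a quadratic non-residue mod 101. As a residue in [0, p-1] the value is 100.
67^50 mod 101 = 100

100


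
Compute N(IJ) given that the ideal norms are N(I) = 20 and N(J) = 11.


N(IJ) = N(I) * N(J)
= 20 * 11
= 220

220


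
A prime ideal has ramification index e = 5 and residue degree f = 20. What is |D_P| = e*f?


|D_P| = e * f
= 5 * 20
= 100

100


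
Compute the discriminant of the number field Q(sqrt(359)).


For K = Q(sqrt(d)) with d squarefree: disc(K) = d if d = 1 mod 4, and disc(K) = 4d if d = 2 or 3 mod 4.
Here d = 359, and d mod 4 = 3.
d = 3 mod 4, not 1 (O_K = Z[sqrt(d)]), so disc(K) = 4d = 4 * (359) = 1436

1436


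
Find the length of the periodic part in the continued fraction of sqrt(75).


Run the CF algorithm for sqrt(75).
a_0 = floor(sqrt(75)) = 8; set m_0=0, q_0=1.
Recurrence: m' = q*a - m,  q' = (d - m'^2)/q,  a' = floor((a_0 + m')/q').
  step 1: m=8, q=11, a=1
  step 2: m=3, q=6, a=1
  step 3: m=3, q=11, a=1
  step 4: m=8, q=1, a=16
a_4 = 2*a_0 = 16, so the period closes here.
sqrt(75) = [8; 1, 1, 1, 16]
Period length = 4

4


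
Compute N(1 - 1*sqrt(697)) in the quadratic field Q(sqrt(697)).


N(a + b*sqrt(d)) = a^2 - d*b^2
= (1)^2 - (697)*(-1)^2
= 1 - 697
= -696

-696


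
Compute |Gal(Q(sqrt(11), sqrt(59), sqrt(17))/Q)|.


The 3 square roots of distinct primes are multiplicatively independent over Q,
so [K:Q] = 2^3 and Gal(K/Q) is isomorphic to (Z/2Z)^3.
|Gal| = 2^3 = 8

8


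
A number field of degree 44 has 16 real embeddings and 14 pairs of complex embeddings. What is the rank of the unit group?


By Dirichlet's unit theorem:
rank = r1 + r2 - 1
= 16 + 14 - 1
= 29

29


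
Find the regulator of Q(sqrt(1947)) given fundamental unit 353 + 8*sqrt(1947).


epsilon = 353 + 8*sqrt(1947)
= 705.9986
R = ln(705.9986)
= 6.5596

6.5596


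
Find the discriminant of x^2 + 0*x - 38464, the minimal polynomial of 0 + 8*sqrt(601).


The element 0 + 8*sqrt(601) has minimal polynomial:
x^2 + 0*x - 38464
Discriminant = (0)^2 - 4*(-38464)
= 0 + 153856
= 153856

153856


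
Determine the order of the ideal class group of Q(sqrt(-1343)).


K = Q(sqrt(-1343)). d mod 4 = 1, so D = disc(K) = d = -1343
h(K) equals the number of primitive reduced positive-definite forms (a, b, c) = a*x^2 + b*x*y + c*y^2 with b^2 - 4ac = D,
where reduced means |b| <= a <= c, with b >= 0 whenever |b| = a or a = c, and primitive means gcd(a, b, c) = 1.
Reduced forces 3a^2 <= |D| = 1343, so 1 <= a <= 21; b must have the parity of D, and c = (b^2 - D)/(4a) must be an integer >= a.
Enumerate a = 1..21, b in [-a, a]:
  a=1: (1, 1, 336)  [1]
  a=2: (2, -1, 168), (2, 1, 168)  [2]
  a=3: (3, -1, 112), (3, 1, 112)  [2]
  a=4: (4, -1, 84), (4, 1, 84)  [2]
  a=5: none
  a=6: (6, -5, 57), (6, -1, 56), (6, 1, 56), (6, 5, 57)  [4]
  a=7: (7, -1, 48), (7, 1, 48)  [2]
  a=8: (8, -1, 42), (8, 1, 42)  [2]
  a=9: (9, -5, 38), (9, 5, 38)  [2]
  a=10..11: none
  a=12: (12, -7, 29), (12, -1, 28), (12, 1, 28), (12, 7, 29)  [4]
  a=13: (13, -3, 26), (13, 3, 26)  [2]
  a=14: (14, -13, 27), (14, -1, 24), (14, 1, 24), (14, 13, 27)  [4]
  a=15: none
  a=16: (16, -1, 21), (16, 1, 21)  [2]
  a=17: (17, 17, 24)  [1]
  a=18: (18, -13, 21), (18, -5, 19), (18, 5, 19), (18, 13, 21)  [4]
  a=19..21: none
Total reduced forms: 1 + 2 + 2 + 2 + 4 + 2 + 2 + 2 + 4 + 2 + 4 + 2 + 1 + 4 = 34
h = 34

34


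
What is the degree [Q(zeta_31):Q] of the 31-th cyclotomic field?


The degree equals Euler's totient phi(31).
31 = 31
phi(31) = 30

30


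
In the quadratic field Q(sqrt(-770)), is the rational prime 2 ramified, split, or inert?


K = Q(sqrt(-770)). Since d mod 4 = 2, disc(K) = -3080.
Check p | disc: -3080 mod 2 = 0.
p divides disc, so p ramifies: (p) = P^2 with e=2, f=1, g=1.
Therefore p is ramified.

ramified


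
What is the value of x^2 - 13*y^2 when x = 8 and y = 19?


x^2 - d*y^2
= 8^2 - 13*19^2
= 64 - 4693
= -4629

-4629


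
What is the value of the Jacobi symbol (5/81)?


Compute (5/81) via quadratic reciprocity:
  reciprocity: (5/81) -> +(81/5)
  reduce: (1/5)
  (1/5) = 1
Product of signs = 1

1


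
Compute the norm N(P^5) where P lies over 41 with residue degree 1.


N(P^a) = p^(a*f)
= 41^(5*1)
= 41^5
= 115856201

115856201


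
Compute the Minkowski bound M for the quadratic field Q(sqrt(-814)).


d = -814, d mod 4 = 2, so disc(K) = 4d = -3256; |disc(K)| = 3256
Imaginary quadratic field, so n = 2, s = r2 = 1, r1 = 0
M = (n!/n^n) * (4/pi)^s * sqrt(|disc(K)|) = (2!/2^2) * (4/pi)^1 * sqrt(3256)
= 0.5 * 1.273240 * 57.061370
= 36.3264

36.3264


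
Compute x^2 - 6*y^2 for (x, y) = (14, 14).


x^2 - d*y^2
= 14^2 - 6*14^2
= 196 - 1176
= -980

-980


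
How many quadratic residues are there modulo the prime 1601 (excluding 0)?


For prime p, the number of non-zero quadratic residues is (p-1)/2.
= (1601-1)/2
= 800

800


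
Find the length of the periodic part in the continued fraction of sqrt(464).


Run the CF algorithm for sqrt(464).
a_0 = floor(sqrt(464)) = 21; set m_0=0, q_0=1.
Recurrence: m' = q*a - m,  q' = (d - m'^2)/q,  a' = floor((a_0 + m')/q').
  step 1: m=21, q=23, a=1
  step 2: m=2, q=20, a=1
  step 3: m=18, q=7, a=5
  step 4: m=17, q=25, a=1
  step 5: m=8, q=16, a=1
  step 6: m=8, q=25, a=1
  step 7: m=17, q=7, a=5
  step 8: m=18, q=20, a=1
  step 9: m=2, q=23, a=1
  step 10: m=21, q=1, a=42
a_10 = 2*a_0 = 42, so the period closes here.
sqrt(464) = [21; 1, 1, 5, 1, 1, 1, 5, 1, 1, 42]
Period length = 10

10


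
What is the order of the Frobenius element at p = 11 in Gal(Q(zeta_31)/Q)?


The Frobenius at p in Gal(Q(zeta_n)/Q) = (Z/nZ)* is the class of p, so its order is ord_31(11), the smallest k >= 1 with 11^k = 1 mod 31.
n = 31 = 31, phi(31) = 30; the order divides phi(n).
Divisors of 30: 1, 2, 3, 5, 6, 10, 15, 30
Repeated squaring mod 31: 11^1 = 11, 11^2 = 28, 11^4 = 9, 11^8 = 19, 11^16 = 20
Test divisors in increasing order:
  k=1: 11^1 = 11 mod 31
  k=2: 11^2 = 28 mod 31
  k=3: 11^3 = 28 * 11 = 29 mod 31
  k=5: 11^5 = 9 * 11 = 6 mod 31
  k=6: 11^6 = 9 * 28 = 4 mod 31
  k=10: 11^10 = 19 * 28 = 5 mod 31
  k=15: 11^15 = 19 * 9 * 28 * 11 = 30 mod 31
  k=30: 11^30 = 20 * 19 * 9 * 28 = 1 mod 31  <- first divisor giving 1
Order = 30

30


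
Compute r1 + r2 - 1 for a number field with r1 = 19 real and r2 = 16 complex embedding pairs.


By Dirichlet's unit theorem:
rank = r1 + r2 - 1
= 19 + 16 - 1
= 34

34


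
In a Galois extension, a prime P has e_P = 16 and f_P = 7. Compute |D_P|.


|D_P| = e * f
= 16 * 7
= 112

112


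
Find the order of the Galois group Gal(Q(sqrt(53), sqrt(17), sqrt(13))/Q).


The 3 square roots of distinct primes are multiplicatively independent over Q,
so [K:Q] = 2^3 and Gal(K/Q) is isomorphic to (Z/2Z)^3.
|Gal| = 2^3 = 8

8


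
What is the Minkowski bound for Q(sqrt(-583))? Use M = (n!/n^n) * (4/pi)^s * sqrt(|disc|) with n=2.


d = -583, d mod 4 = 1, so disc(K) = d = -583; |disc(K)| = 583
Imaginary quadratic field, so n = 2, s = r2 = 1, r1 = 0
M = (n!/n^n) * (4/pi)^s * sqrt(|disc(K)|) = (2!/2^2) * (4/pi)^1 * sqrt(583)
= 0.5 * 1.273240 * 24.145393
= 15.3714

15.3714


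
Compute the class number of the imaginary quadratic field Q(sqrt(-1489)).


K = Q(sqrt(-1489)). d mod 4 = 3, so D = disc(K) = 4d = -5956
h(K) equals the number of primitive reduced positive-definite forms (a, b, c) = a*x^2 + b*x*y + c*y^2 with b^2 - 4ac = D,
where reduced means |b| <= a <= c, with b >= 0 whenever |b| = a or a = c, and primitive means gcd(a, b, c) = 1.
Reduced forces 3a^2 <= |D| = 5956, so 1 <= a <= 44; b must have the parity of D, and c = (b^2 - D)/(4a) must be an integer >= a.
Enumerate a = 1..44, b in [-a, a]:
  a=1: (1, 0, 1489)  [1]
  a=2: (2, 2, 745)  [1]
  a=3..4: none
  a=5: (5, -2, 298), (5, 2, 298)  [2]
  a=6: none
  a=7: (7, -6, 214), (7, 6, 214)  [2]
  a=8..9: none
  a=10: (10, -2, 149), (10, 2, 149)  [2]
  a=11..13: none
  a=14: (14, -6, 107), (14, 6, 107)  [2]
  a=15..22: none
  a=23: (23, -22, 70), (23, 22, 70)  [2]
  a=24: none
  a=25: (25, -12, 61), (25, 12, 61)  [2]
  a=26..34: none
  a=35: (35, -22, 46), (35, -8, 43), (35, 8, 43), (35, 22, 46)  [4]
  a=36: none
  a=37: (37, -36, 49), (37, 36, 49)  [2]
  a=38..44: none
Total reduced forms: 1 + 1 + 2 + 2 + 2 + 2 + 2 + 2 + 4 + 2 = 20
h = 20

20


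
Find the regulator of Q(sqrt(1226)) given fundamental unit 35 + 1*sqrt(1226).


epsilon = 35 + 1*sqrt(1226)
= 70.0143
R = ln(70.0143)
= 4.2487

4.2487


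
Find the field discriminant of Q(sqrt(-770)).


For K = Q(sqrt(d)) with d squarefree: disc(K) = d if d = 1 mod 4, and disc(K) = 4d if d = 2 or 3 mod 4.
Here d = -770, and d mod 4 = 2.
d = 2 mod 4, not 1 (O_K = Z[sqrt(d)]), so disc(K) = 4d = 4 * (-770) = -3080

-3080


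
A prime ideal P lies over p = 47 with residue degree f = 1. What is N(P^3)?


N(P^a) = p^(a*f)
= 47^(3*1)
= 47^3
= 103823

103823


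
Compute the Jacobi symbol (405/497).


Compute (405/497) via quadratic reciprocity:
  reciprocity: (405/497) -> +(497/405)
  reduce: (92/405)
  pull out 2: (2/405) = -1  (since 405 mod 8 = 5)
  pull out 2: (2/405) = -1  (since 405 mod 8 = 5)
  reciprocity: (23/405) -> +(405/23)
  reduce: (14/23)
  pull out 2: (2/23) = +1  (since 23 mod 8 = 7)
  reciprocity: (7/23) -> -(23/7)
  reduce: (2/7)
  pull out 2: (2/7) = +1  (since 7 mod 8 = 7)
  (1/7) = 1
Product of signs = -1

-1


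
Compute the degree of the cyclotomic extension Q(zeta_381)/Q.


The degree equals Euler's totient phi(381).
381 = 3 * 127
phi(381) = 252

252


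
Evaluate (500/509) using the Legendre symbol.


p = 509 is prime, so compute (500/509) with the reciprocity algorithm (Jacobi-symbol steps: pull out 2s via (2/n), flip via reciprocity, reduce):
  pull out 2: (2/509) = -1  (since 509 mod 8 = 5)
  pull out 2: (2/509) = -1  (since 509 mod 8 = 5)
  reciprocity: (125/509) -> +(509/125)
  reduce: (9/125)
  reciprocity: (9/125) -> +(125/9)
  reduce: (8/9)
  pull out 2: (2/9) = +1  (since 9 mod 8 = 1)
  pull out 2: (2/9) = +1  (since 9 mod 8 = 1)
  pull out 2: (2/9) = +1  (since 9 mod 8 = 1)
  (1/9) = 1
Product of signs = 1
(500/509) = 1

1


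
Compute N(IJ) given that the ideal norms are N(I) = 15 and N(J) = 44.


N(IJ) = N(I) * N(J)
= 15 * 44
= 660

660


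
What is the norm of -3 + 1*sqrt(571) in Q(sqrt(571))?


N(a + b*sqrt(d)) = a^2 - d*b^2
= (-3)^2 - (571)*(1)^2
= 9 - 571
= -562

-562


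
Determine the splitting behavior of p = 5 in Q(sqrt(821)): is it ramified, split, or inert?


K = Q(sqrt(821)). Since d mod 4 = 1, disc(K) = 821.
Check p | disc: 821 mod 5 = 1.
p does not divide disc. Compute Legendre symbol (d/p):
1^((5-1)/2) mod 5 = 1
(d/p) = 1, so p splits: (p) = P*P' with e=1, f=1, g=2.
Therefore p is split.

split


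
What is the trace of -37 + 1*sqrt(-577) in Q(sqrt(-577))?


Tr(a + b*sqrt(d)) = (a + b*sqrt(d)) + (a - b*sqrt(d)) = 2a
= 2 * (-37)
= -74

-74


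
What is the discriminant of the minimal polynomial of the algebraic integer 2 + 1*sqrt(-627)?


The element 2 + 1*sqrt(-627) has minimal polynomial:
x^2 - 4*x + 631
Discriminant = (-4)^2 - 4*(631)
= 16 - 2524
= -2508

-2508


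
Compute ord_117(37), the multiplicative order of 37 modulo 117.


We want ord_117(37), the smallest k >= 1 with 37^k = 1 mod 117.
n = 117 = 3^2 * 13, phi(117) = 72; the order divides phi(n).
Divisors of 72: 1, 2, 3, 4, 6, 8, 9, 12, 18, 24, 36, 72
Repeated squaring mod 117: 37^1 = 37, 37^2 = 82, 37^4 = 55, 37^8 = 100, 37^16 = 55, 37^32 = 100, 37^64 = 55
Test divisors in increasing order:
  k=1: 37^1 = 37 mod 117
  k=2: 37^2 = 82 mod 117
  k=3: 37^3 = 82 * 37 = 109 mod 117
  k=4: 37^4 = 55 mod 117
  k=6: 37^6 = 55 * 82 = 64 mod 117
  k=8: 37^8 = 100 mod 117
  k=9: 37^9 = 100 * 37 = 73 mod 117
  k=12: 37^12 = 100 * 55 = 1 mod 117  <- first divisor giving 1
Order = 12

12


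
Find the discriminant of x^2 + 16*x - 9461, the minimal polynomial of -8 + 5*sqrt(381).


The element -8 + 5*sqrt(381) has minimal polynomial:
x^2 + 16*x - 9461
Discriminant = (16)^2 - 4*(-9461)
= 256 + 37844
= 38100

38100


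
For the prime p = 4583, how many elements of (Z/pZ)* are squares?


For prime p, the number of non-zero quadratic residues is (p-1)/2.
= (4583-1)/2
= 2291

2291


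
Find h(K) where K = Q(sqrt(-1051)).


K = Q(sqrt(-1051)). d mod 4 = 1, so D = disc(K) = d = -1051
h(K) equals the number of primitive reduced positive-definite forms (a, b, c) = a*x^2 + b*x*y + c*y^2 with b^2 - 4ac = D,
where reduced means |b| <= a <= c, with b >= 0 whenever |b| = a or a = c, and primitive means gcd(a, b, c) = 1.
Reduced forces 3a^2 <= |D| = 1051, so 1 <= a <= 18; b must have the parity of D, and c = (b^2 - D)/(4a) must be an integer >= a.
Enumerate a = 1..18, b in [-a, a]:
  a=1: (1, 1, 263)  [1]
  a=2..4: none
  a=5: (5, -3, 53), (5, 3, 53)  [2]
  a=6..10: none
  a=11: (11, -7, 25), (11, 7, 25)  [2]
  a=12..18: none
Total reduced forms: 1 + 2 + 2 = 5
h = 5

5


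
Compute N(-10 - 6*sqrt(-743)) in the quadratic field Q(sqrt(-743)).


N(a + b*sqrt(d)) = a^2 - d*b^2
= (-10)^2 - (-743)*(-6)^2
= 100 + 26748
= 26848

26848


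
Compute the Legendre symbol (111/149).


p = 149 is prime, so compute (111/149) with the reciprocity algorithm (Jacobi-symbol steps: pull out 2s via (2/n), flip via reciprocity, reduce):
  reciprocity: (111/149) -> +(149/111)
  reduce: (38/111)
  pull out 2: (2/111) = +1  (since 111 mod 8 = 7)
  reciprocity: (19/111) -> -(111/19)
  reduce: (16/19)
  pull out 2: (2/19) = -1  (since 19 mod 8 = 3)
  pull out 2: (2/19) = -1  (since 19 mod 8 = 3)
  pull out 2: (2/19) = -1  (since 19 mod 8 = 3)
  pull out 2: (2/19) = -1  (since 19 mod 8 = 3)
  (1/19) = 1
Product of signs = -1
(111/149) = -1

-1


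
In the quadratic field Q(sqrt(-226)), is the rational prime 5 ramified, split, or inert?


K = Q(sqrt(-226)). Since d mod 4 = 2, disc(K) = -904.
Check p | disc: -904 mod 5 = 1.
p does not divide disc. Compute Legendre symbol (d/p):
4^((5-1)/2) mod 5 = 1
(d/p) = 1, so p splits: (p) = P*P' with e=1, f=1, g=2.
Therefore p is split.

split


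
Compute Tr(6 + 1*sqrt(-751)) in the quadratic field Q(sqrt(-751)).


Tr(a + b*sqrt(d)) = (a + b*sqrt(d)) + (a - b*sqrt(d)) = 2a
= 2 * (6)
= 12

12


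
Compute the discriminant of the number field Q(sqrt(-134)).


For K = Q(sqrt(d)) with d squarefree: disc(K) = d if d = 1 mod 4, and disc(K) = 4d if d = 2 or 3 mod 4.
Here d = -134, and d mod 4 = 2.
d = 2 mod 4, not 1 (O_K = Z[sqrt(d)]), so disc(K) = 4d = 4 * (-134) = -536

-536


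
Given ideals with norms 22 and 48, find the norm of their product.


N(IJ) = N(I) * N(J)
= 22 * 48
= 1056

1056


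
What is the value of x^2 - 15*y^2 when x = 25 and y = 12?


x^2 - d*y^2
= 25^2 - 15*12^2
= 625 - 2160
= -1535

-1535


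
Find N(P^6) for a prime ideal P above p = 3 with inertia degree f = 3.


N(P^a) = p^(a*f)
= 3^(6*3)
= 3^18
= 387420489

387420489


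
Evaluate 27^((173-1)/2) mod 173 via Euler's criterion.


p = 173 is prime and the exponent is (p-1)/2 = 86, so by Euler's criterion 27^86 = (27/173) = +1 or -1 mod 173.
Compute by square-and-multiply:
  86 = 64 + 16 + 4 + 2 (binary 1010110)
  Repeated squaring mod 173: 27^1 = 27, 27^2 = 37, 27^4 = 158, 27^8 = 52, 27^16 = 109, 27^32 = 117, 27^64 = 22
  27^86 = 27^64 * 27^16 * 27^4 * 27^2 = 22 * 109 * 158 * 37 mod 173
    22 * 109 = 2398 = 149 mod 173
    149 * 158 = 23542 = 14 mod 173
    14 * 37 = 518 = 172 mod 173
  27^86 = 172 mod 173
Result 172 = p - 1 = -1 mod 173: 27 is a quadratic non-residue mod 173. As a residue in [0, p-1] the value is 172.
27^86 mod 173 = 172

172


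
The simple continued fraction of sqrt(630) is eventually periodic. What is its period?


Run the CF algorithm for sqrt(630).
a_0 = floor(sqrt(630)) = 25; set m_0=0, q_0=1.
Recurrence: m' = q*a - m,  q' = (d - m'^2)/q,  a' = floor((a_0 + m')/q').
  step 1: m=25, q=5, a=10
  step 2: m=25, q=1, a=50
a_2 = 2*a_0 = 50, so the period closes here.
sqrt(630) = [25; 10, 50]
Period length = 2

2


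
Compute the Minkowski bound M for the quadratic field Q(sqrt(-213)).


d = -213, d mod 4 = 3, so disc(K) = 4d = -852; |disc(K)| = 852
Imaginary quadratic field, so n = 2, s = r2 = 1, r1 = 0
M = (n!/n^n) * (4/pi)^s * sqrt(|disc(K)|) = (2!/2^2) * (4/pi)^1 * sqrt(852)
= 0.5 * 1.273240 * 29.189039
= 18.5823

18.5823


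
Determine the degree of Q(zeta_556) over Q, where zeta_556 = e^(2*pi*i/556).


The degree equals Euler's totient phi(556).
556 = 2^2 * 139
phi(556) = 276

276


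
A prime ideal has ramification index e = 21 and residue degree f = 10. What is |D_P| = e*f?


|D_P| = e * f
= 21 * 10
= 210

210


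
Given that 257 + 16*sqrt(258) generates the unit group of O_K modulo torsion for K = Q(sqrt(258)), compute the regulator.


epsilon = 257 + 16*sqrt(258)
= 513.9981
R = ln(513.9981)
= 6.2422

6.2422


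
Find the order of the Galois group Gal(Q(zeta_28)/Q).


|Gal(Q(zeta_28)/Q)| = phi(28)
= 12

12


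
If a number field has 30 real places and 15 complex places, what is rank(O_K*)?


By Dirichlet's unit theorem:
rank = r1 + r2 - 1
= 30 + 15 - 1
= 44

44


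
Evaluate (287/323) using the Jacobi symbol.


Compute (287/323) via quadratic reciprocity:
  reciprocity: (287/323) -> -(323/287)
  reduce: (36/287)
  pull out 2: (2/287) = +1  (since 287 mod 8 = 7)
  pull out 2: (2/287) = +1  (since 287 mod 8 = 7)
  reciprocity: (9/287) -> +(287/9)
  reduce: (8/9)
  pull out 2: (2/9) = +1  (since 9 mod 8 = 1)
  pull out 2: (2/9) = +1  (since 9 mod 8 = 1)
  pull out 2: (2/9) = +1  (since 9 mod 8 = 1)
  (1/9) = 1
Product of signs = -1

-1


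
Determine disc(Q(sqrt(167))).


For K = Q(sqrt(d)) with d squarefree: disc(K) = d if d = 1 mod 4, and disc(K) = 4d if d = 2 or 3 mod 4.
Here d = 167, and d mod 4 = 3.
d = 3 mod 4, not 1 (O_K = Z[sqrt(d)]), so disc(K) = 4d = 4 * (167) = 668

668


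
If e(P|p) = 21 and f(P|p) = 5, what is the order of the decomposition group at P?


|D_P| = e * f
= 21 * 5
= 105

105


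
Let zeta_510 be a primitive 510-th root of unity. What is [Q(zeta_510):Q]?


The degree equals Euler's totient phi(510).
510 = 2 * 3 * 5 * 17
phi(510) = 128

128


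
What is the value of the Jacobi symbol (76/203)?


Compute (76/203) via quadratic reciprocity:
  pull out 2: (2/203) = -1  (since 203 mod 8 = 3)
  pull out 2: (2/203) = -1  (since 203 mod 8 = 3)
  reciprocity: (19/203) -> -(203/19)
  reduce: (13/19)
  reciprocity: (13/19) -> +(19/13)
  reduce: (6/13)
  pull out 2: (2/13) = -1  (since 13 mod 8 = 5)
  reciprocity: (3/13) -> +(13/3)
  reduce: (1/3)
  (1/3) = 1
Product of signs = 1

1


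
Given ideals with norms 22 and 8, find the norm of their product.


N(IJ) = N(I) * N(J)
= 22 * 8
= 176

176


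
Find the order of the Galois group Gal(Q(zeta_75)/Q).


|Gal(Q(zeta_75)/Q)| = phi(75)
= 40

40


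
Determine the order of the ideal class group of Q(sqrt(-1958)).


K = Q(sqrt(-1958)). d mod 4 = 2, so D = disc(K) = 4d = -7832
h(K) equals the number of primitive reduced positive-definite forms (a, b, c) = a*x^2 + b*x*y + c*y^2 with b^2 - 4ac = D,
where reduced means |b| <= a <= c, with b >= 0 whenever |b| = a or a = c, and primitive means gcd(a, b, c) = 1.
Reduced forces 3a^2 <= |D| = 7832, so 1 <= a <= 51; b must have the parity of D, and c = (b^2 - D)/(4a) must be an integer >= a.
Enumerate a = 1..51, b in [-a, a]:
  a=1: (1, 0, 1958)  [1]
  a=2: (2, 0, 979)  [1]
  a=3: (3, -2, 653), (3, 2, 653)  [2]
  a=4..5: none
  a=6: (6, -4, 327), (6, 4, 327)  [2]
  a=7: (7, -6, 281), (7, 6, 281)  [2]
  a=8: none
  a=9: (9, -4, 218), (9, 4, 218)  [2]
  a=10: none
  a=11: (11, 0, 178)  [1]
  a=12..13: none
  a=14: (14, -8, 141), (14, 8, 141)  [2]
  a=15..17: none
  a=18: (18, -4, 109), (18, 4, 109)  [2]
  a=19..20: none
  a=21: (21, -20, 98), (21, -8, 94), (21, 8, 94), (21, 20, 98)  [4]
  a=22: (22, 0, 89)  [1]
  a=23..26: none
  a=27: (27, -22, 77), (27, 22, 77)  [2]
  a=28..32: none
  a=33: (33, -22, 63), (33, 22, 63)  [2]
  a=34..36: none
  a=37: (37, -30, 59), (37, 30, 59)  [2]
  a=38..40: none
  a=41: (41, -32, 54), (41, 32, 54)  [2]
  a=42: (42, -20, 49), (42, -8, 47), (42, 8, 47), (42, 20, 49)  [4]
  a=43..51: none
Total reduced forms: 1 + 1 + 2 + 2 + 2 + 2 + 1 + 2 + 2 + 4 + 1 + 2 + 2 + 2 + 2 + 4 = 32
h = 32

32


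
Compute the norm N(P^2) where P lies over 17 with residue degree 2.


N(P^a) = p^(a*f)
= 17^(2*2)
= 17^4
= 83521

83521


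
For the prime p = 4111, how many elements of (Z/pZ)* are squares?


For prime p, the number of non-zero quadratic residues is (p-1)/2.
= (4111-1)/2
= 2055

2055


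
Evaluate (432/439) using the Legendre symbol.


p = 439 is prime, so compute (432/439) with the reciprocity algorithm (Jacobi-symbol steps: pull out 2s via (2/n), flip via reciprocity, reduce):
  pull out 2: (2/439) = +1  (since 439 mod 8 = 7)
  pull out 2: (2/439) = +1  (since 439 mod 8 = 7)
  pull out 2: (2/439) = +1  (since 439 mod 8 = 7)
  pull out 2: (2/439) = +1  (since 439 mod 8 = 7)
  reciprocity: (27/439) -> -(439/27)
  reduce: (7/27)
  reciprocity: (7/27) -> -(27/7)
  reduce: (6/7)
  pull out 2: (2/7) = +1  (since 7 mod 8 = 7)
  reciprocity: (3/7) -> -(7/3)
  reduce: (1/3)
  (1/3) = 1
Product of signs = -1
(432/439) = -1

-1


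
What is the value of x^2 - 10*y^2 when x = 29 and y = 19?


x^2 - d*y^2
= 29^2 - 10*19^2
= 841 - 3610
= -2769

-2769


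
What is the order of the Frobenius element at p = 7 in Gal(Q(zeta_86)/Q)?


The Frobenius at p in Gal(Q(zeta_n)/Q) = (Z/nZ)* is the class of p, so its order is ord_86(7), the smallest k >= 1 with 7^k = 1 mod 86.
n = 86 = 2 * 43, phi(86) = 42; the order divides phi(n).
Divisors of 42: 1, 2, 3, 6, 7, 14, 21, 42
Repeated squaring mod 86: 7^1 = 7, 7^2 = 49, 7^4 = 79, 7^8 = 49, 7^16 = 79, 7^32 = 49
Test divisors in increasing order:
  k=1: 7^1 = 7 mod 86
  k=2: 7^2 = 49 mod 86
  k=3: 7^3 = 49 * 7 = 85 mod 86
  k=6: 7^6 = 79 * 49 = 1 mod 86  <- first divisor giving 1
Order = 6

6


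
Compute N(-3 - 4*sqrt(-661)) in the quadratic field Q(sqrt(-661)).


N(a + b*sqrt(d)) = a^2 - d*b^2
= (-3)^2 - (-661)*(-4)^2
= 9 + 10576
= 10585

10585


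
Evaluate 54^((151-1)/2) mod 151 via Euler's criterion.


p = 151 is prime and the exponent is (p-1)/2 = 75, so by Euler's criterion 54^75 = (54/151) = +1 or -1 mod 151.
Compute by square-and-multiply:
  75 = 64 + 8 + 2 + 1 (binary 1001011)
  Repeated squaring mod 151: 54^1 = 54, 54^2 = 47, 54^4 = 95, 54^8 = 116, 54^16 = 17, 54^32 = 138, 54^64 = 18
  54^75 = 54^64 * 54^8 * 54^2 * 54^1 = 18 * 116 * 47 * 54 mod 151
    18 * 116 = 2088 = 125 mod 151
    125 * 47 = 5875 = 137 mod 151
    137 * 54 = 7398 = 150 mod 151
  54^75 = 150 mod 151
Result 150 = p - 1 = -1 mod 151: 54 is a quadratic non-residue mod 151. As a residue in [0, p-1] the value is 150.
54^75 mod 151 = 150

150


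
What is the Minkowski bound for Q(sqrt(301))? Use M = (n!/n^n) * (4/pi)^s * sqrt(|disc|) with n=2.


d = 301, d mod 4 = 1, so disc(K) = d = 301; |disc(K)| = 301
Real quadratic field, so n = 2, s = r2 = 0, r1 = 2
M = (n!/n^n) * (4/pi)^s * sqrt(|disc(K)|) = (2!/2^2) * (4/pi)^0 * sqrt(301)
= 0.5 * 1.000000 * 17.349352
= 8.6747

8.6747


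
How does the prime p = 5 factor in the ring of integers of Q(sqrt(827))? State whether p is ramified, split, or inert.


K = Q(sqrt(827)). Since d mod 4 = 3, disc(K) = 3308.
Check p | disc: 3308 mod 5 = 3.
p does not divide disc. Compute Legendre symbol (d/p):
2^((5-1)/2) mod 5 = -1
(d/p) = -1, so p is inert: (p) stays prime with e=1, f=2, g=1.
Therefore p is inert.

inert


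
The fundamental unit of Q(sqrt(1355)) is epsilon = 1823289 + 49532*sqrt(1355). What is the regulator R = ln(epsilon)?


epsilon = 1823289 + 49532*sqrt(1355)
= 3.6466e+06
R = ln(3.6466e+06)
= 15.1093

15.1093


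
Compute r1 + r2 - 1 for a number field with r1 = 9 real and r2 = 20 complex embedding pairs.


By Dirichlet's unit theorem:
rank = r1 + r2 - 1
= 9 + 20 - 1
= 28

28


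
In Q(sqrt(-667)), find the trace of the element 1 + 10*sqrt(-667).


Tr(a + b*sqrt(d)) = (a + b*sqrt(d)) + (a - b*sqrt(d)) = 2a
= 2 * (1)
= 2

2


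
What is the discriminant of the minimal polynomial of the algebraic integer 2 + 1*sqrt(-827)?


The element 2 + 1*sqrt(-827) has minimal polynomial:
x^2 - 4*x + 831
Discriminant = (-4)^2 - 4*(831)
= 16 - 3324
= -3308

-3308


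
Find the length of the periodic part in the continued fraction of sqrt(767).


Run the CF algorithm for sqrt(767).
a_0 = floor(sqrt(767)) = 27; set m_0=0, q_0=1.
Recurrence: m' = q*a - m,  q' = (d - m'^2)/q,  a' = floor((a_0 + m')/q').
  step 1: m=27, q=38, a=1
  step 2: m=11, q=17, a=2
  step 3: m=23, q=14, a=3
  step 4: m=19, q=29, a=1
  step 5: m=10, q=23, a=1
  step 6: m=13, q=26, a=1
  step 7: m=13, q=23, a=1
  step 8: m=10, q=29, a=1
  step 9: m=19, q=14, a=3
  step 10: m=23, q=17, a=2
  step 11: m=11, q=38, a=1
  step 12: m=27, q=1, a=54
a_12 = 2*a_0 = 54, so the period closes here.
sqrt(767) = [27; 1, 2, 3, 1, 1, 1, 1, 1, 3, 2, 1, 54]
Period length = 12

12


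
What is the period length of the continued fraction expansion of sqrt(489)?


Run the CF algorithm for sqrt(489).
a_0 = floor(sqrt(489)) = 22; set m_0=0, q_0=1.
Recurrence: m' = q*a - m,  q' = (d - m'^2)/q,  a' = floor((a_0 + m')/q').
  step 1: m=22, q=5, a=8
  step 2: m=18, q=33, a=1
  step 3: m=15, q=8, a=4
  step 4: m=17, q=25, a=1
  step 5: m=8, q=17, a=1
  step 6: m=9, q=24, a=1
  step 7: m=15, q=11, a=3
  step 8: m=18, q=15, a=2
  step 9: m=12, q=23, a=1
  step 10: m=11, q=16, a=2
  step 11: m=21, q=3, a=14
  step 12: m=21, q=16, a=2
  step 13: m=11, q=23, a=1
  step 14: m=12, q=15, a=2
  step 15: m=18, q=11, a=3
  step 16: m=15, q=24, a=1
  step 17: m=9, q=17, a=1
  step 18: m=8, q=25, a=1
  step 19: m=17, q=8, a=4
  step 20: m=15, q=33, a=1
  step 21: m=18, q=5, a=8
  step 22: m=22, q=1, a=44
a_22 = 2*a_0 = 44, so the period closes here.
sqrt(489) = [22; 8, 1, 4, 1, 1, 1, 3, 2, 1, 2, 14, 2, 1, 2, 3, 1, 1, 1, 4, 1, 8, 44]
Period length = 22

22


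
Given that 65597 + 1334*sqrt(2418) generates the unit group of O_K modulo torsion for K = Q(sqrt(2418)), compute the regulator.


epsilon = 65597 + 1334*sqrt(2418)
= 131194.0000
R = ln(131194.0000)
= 11.7844

11.7844


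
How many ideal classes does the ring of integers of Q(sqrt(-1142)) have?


K = Q(sqrt(-1142)). d mod 4 = 2, so D = disc(K) = 4d = -4568
h(K) equals the number of primitive reduced positive-definite forms (a, b, c) = a*x^2 + b*x*y + c*y^2 with b^2 - 4ac = D,
where reduced means |b| <= a <= c, with b >= 0 whenever |b| = a or a = c, and primitive means gcd(a, b, c) = 1.
Reduced forces 3a^2 <= |D| = 4568, so 1 <= a <= 39; b must have the parity of D, and c = (b^2 - D)/(4a) must be an integer >= a.
Enumerate a = 1..39, b in [-a, a]:
  a=1: (1, 0, 1142)  [1]
  a=2: (2, 0, 571)  [1]
  a=3: (3, -2, 381), (3, 2, 381)  [2]
  a=4..5: none
  a=6: (6, -4, 191), (6, 4, 191)  [2]
  a=7..8: none
  a=9: (9, -2, 127), (9, 2, 127)  [2]
  a=10..17: none
  a=18: (18, -16, 67), (18, 16, 67)  [2]
  a=19: (19, -12, 62), (19, 12, 62)  [2]
  a=20..22: none
  a=23: (23, -20, 54), (23, 20, 54)  [2]
  a=24..26: none
  a=27: (27, -20, 46), (27, 20, 46)  [2]
  a=28..30: none
  a=31: (31, -12, 38), (31, 12, 38)  [2]
  a=32..39: none
Total reduced forms: 1 + 1 + 2 + 2 + 2 + 2 + 2 + 2 + 2 + 2 = 18
h = 18

18


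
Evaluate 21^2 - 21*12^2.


x^2 - d*y^2
= 21^2 - 21*12^2
= 441 - 3024
= -2583

-2583


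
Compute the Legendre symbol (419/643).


p = 643 is prime, so compute (419/643) with the reciprocity algorithm (Jacobi-symbol steps: pull out 2s via (2/n), flip via reciprocity, reduce):
  reciprocity: (419/643) -> -(643/419)
  reduce: (224/419)
  pull out 2: (2/419) = -1  (since 419 mod 8 = 3)
  pull out 2: (2/419) = -1  (since 419 mod 8 = 3)
  pull out 2: (2/419) = -1  (since 419 mod 8 = 3)
  pull out 2: (2/419) = -1  (since 419 mod 8 = 3)
  pull out 2: (2/419) = -1  (since 419 mod 8 = 3)
  reciprocity: (7/419) -> -(419/7)
  reduce: (6/7)
  pull out 2: (2/7) = +1  (since 7 mod 8 = 7)
  reciprocity: (3/7) -> -(7/3)
  reduce: (1/3)
  (1/3) = 1
Product of signs = 1
(419/643) = 1

1


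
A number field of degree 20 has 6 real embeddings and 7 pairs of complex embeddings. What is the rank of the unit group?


By Dirichlet's unit theorem:
rank = r1 + r2 - 1
= 6 + 7 - 1
= 12

12


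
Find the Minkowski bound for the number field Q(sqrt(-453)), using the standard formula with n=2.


d = -453, d mod 4 = 3, so disc(K) = 4d = -1812; |disc(K)| = 1812
Imaginary quadratic field, so n = 2, s = r2 = 1, r1 = 0
M = (n!/n^n) * (4/pi)^s * sqrt(|disc(K)|) = (2!/2^2) * (4/pi)^1 * sqrt(1812)
= 0.5 * 1.273240 * 42.567593
= 27.0994

27.0994


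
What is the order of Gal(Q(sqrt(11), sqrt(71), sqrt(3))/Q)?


The 3 square roots of distinct primes are multiplicatively independent over Q,
so [K:Q] = 2^3 and Gal(K/Q) is isomorphic to (Z/2Z)^3.
|Gal| = 2^3 = 8

8
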